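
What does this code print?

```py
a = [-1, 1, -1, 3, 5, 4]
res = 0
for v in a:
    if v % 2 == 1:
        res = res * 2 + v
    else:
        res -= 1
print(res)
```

v=-1: odd, res = 0*2+(-1) = -1
v=1: odd, res = (-1)*2+1 = -1
v=-1: odd, res = (-1)*2+(-1) = -3
v=3: odd, res = (-3)*2+3 = -3
v=5: odd, res = (-3)*2+5 = -1
v=4: not odd, res = (-1)-1 = -2

-2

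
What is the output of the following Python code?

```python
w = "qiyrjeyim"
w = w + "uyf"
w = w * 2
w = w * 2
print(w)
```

+ 'uyf' → 'qiyrjeyimuyf'
repeat ×2 → 'qiyrjeyimuyfqiyrjeyimuyf'
repeat ×2 → 'qiyrjeyimuyfqiyrjeyimuyfqiyrjeyimuyfqiyrjeyimuyf'

qiyrjeyimuyfqiyrjeyimuyfqiyrjeyimuyfqiyrjeyimuyf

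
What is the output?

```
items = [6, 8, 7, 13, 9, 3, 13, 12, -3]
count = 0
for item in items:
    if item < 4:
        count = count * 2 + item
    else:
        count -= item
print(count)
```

-219

item=6: not <4, count = 0-6 = -6
item=8: not <4, count = (-6)-8 = -14
item=7: not <4, count = (-14)-7 = -21
item=13: not <4, count = (-21)-13 = -34
item=9: not <4, count = (-34)-9 = -43
item=3: <4, count = (-43)*2+3 = -83
item=13: not <4, count = (-83)-13 = -96
item=12: not <4, count = (-96)-12 = -108
item=-3: <4, count = (-108)*2+(-3) = -219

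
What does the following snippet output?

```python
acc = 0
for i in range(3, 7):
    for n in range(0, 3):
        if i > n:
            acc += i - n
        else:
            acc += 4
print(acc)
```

i=3,n=0: 3>0, acc = 0+3 = 3
i=3,n=1: 3>1, acc = 3+2 = 5
i=3,n=2: 3>2, acc = 5+1 = 6
i=4,n=0: 4>0, acc = 6+4 = 10
i=4,n=1: 4>1, acc = 10+3 = 13
i=4,n=2: 4>2, acc = 13+2 = 15
i=5,n=0: 5>0, acc = 15+5 = 20
i=5,n=1: 5>1, acc = 20+4 = 24
i=5,n=2: 5>2, acc = 24+3 = 27
i=6,n=0: 6>0, acc = 27+6 = 33
i=6,n=1: 6>1, acc = 33+5 = 38
i=6,n=2: 6>2, acc = 38+4 = 42

42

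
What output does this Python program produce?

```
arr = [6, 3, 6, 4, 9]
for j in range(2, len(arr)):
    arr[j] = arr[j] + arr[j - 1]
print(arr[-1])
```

22

j=2: arr[2] = 6+3 = 9 → [6, 3, 9, 4, 9]
j=3: arr[3] = 4+9 = 13 → [6, 3, 9, 13, 9]
j=4: arr[4] = 9+13 = 22 → [6, 3, 9, 13, 22]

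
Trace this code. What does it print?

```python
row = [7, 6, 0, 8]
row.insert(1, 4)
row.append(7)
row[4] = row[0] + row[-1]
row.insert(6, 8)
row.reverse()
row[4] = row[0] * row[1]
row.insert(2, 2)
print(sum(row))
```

98

insert 4 at 1 → [7, 4, 6, 0, 8]
append 7 → [7, 4, 6, 0, 8, 7]
row[4] = row[0]+row[-1] = 7+7 = 14 → [7, 4, 6, 0, 14, 7]
insert 8 at 6 → [7, 4, 6, 0, 14, 7, 8]
reverse → [8, 7, 14, 0, 6, 4, 7]
row[4] = row[0]*row[1] = 8*7 = 56 → [8, 7, 14, 0, 56, 4, 7]
insert 2 at 2 → [8, 7, 2, 14, 0, 56, 4, 7]
sum = 98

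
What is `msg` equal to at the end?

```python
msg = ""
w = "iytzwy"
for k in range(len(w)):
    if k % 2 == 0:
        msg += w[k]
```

'itw'

k=0: add 'i' → 'i'
k=1: skip
k=2: add 't' → 'it'
k=3: skip
k=4: add 'w' → 'itw'
k=5: skip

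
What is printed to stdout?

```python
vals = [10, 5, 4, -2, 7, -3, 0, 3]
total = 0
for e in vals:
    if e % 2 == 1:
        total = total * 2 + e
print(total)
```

65

e=10: not odd
e=5: odd, total = 0*2+5 = 5
e=4: not odd
e=-2: not odd
e=7: odd, total = 5*2+7 = 17
e=-3: odd, total = 17*2+(-3) = 31
e=0: not odd
e=3: odd, total = 31*2+3 = 65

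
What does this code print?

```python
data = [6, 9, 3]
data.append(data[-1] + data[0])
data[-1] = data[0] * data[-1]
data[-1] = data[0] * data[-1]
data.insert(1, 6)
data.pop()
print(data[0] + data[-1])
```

9

append data[-1]+data[0] = 3+6 = 9 → [6, 9, 3, 9]
data[-1] = data[0]*data[-1] = 6*9 = 54 → [6, 9, 3, 54]
data[-1] = data[0]*data[-1] = 6*54 = 324 → [6, 9, 3, 324]
insert 6 at 1 → [6, 6, 9, 3, 324]
pop() removes 324 → [6, 6, 9, 3]
data[0]+data[-1] = 6+3 = 9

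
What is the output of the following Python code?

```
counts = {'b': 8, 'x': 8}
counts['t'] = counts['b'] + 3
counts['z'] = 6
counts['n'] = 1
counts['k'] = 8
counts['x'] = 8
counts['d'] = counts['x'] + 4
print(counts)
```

counts['t'] = counts['b']+3 = 11 → {'b': 8, 'x': 8, 't': 11}
counts['z'] = 6 → {'b': 8, 'x': 8, 't': 11, 'z': 6}
counts['n'] = 1 → {'b': 8, 'x': 8, 't': 11, 'z': 6, 'n': 1}
counts['k'] = 8 → {'b': 8, 'x': 8, 't': 11, 'z': 6, 'n': 1, 'k': 8}
counts['x'] = 8 → {'b': 8, 'x': 8, 't': 11, 'z': 6, 'n': 1, 'k': 8}
counts['d'] = counts['x']+4 = 12 → {'b': 8, 'x': 8, 't': 11, 'z': 6, 'n': 1, 'k': 8, 'd': 12}

{'b': 8, 'x': 8, 't': 11, 'z': 6, 'n': 1, 'k': 8, 'd': 12}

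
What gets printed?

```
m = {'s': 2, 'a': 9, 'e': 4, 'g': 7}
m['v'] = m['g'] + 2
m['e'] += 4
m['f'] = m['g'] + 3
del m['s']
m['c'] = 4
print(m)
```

{'a': 9, 'e': 8, 'g': 7, 'v': 9, 'f': 10, 'c': 4}

m['v'] = m['g']+2 = 9 → {'s': 2, 'a': 9, 'e': 4, 'g': 7, 'v': 9}
m['e'] = 4+4 = 8 → {'s': 2, 'a': 9, 'e': 8, 'g': 7, 'v': 9}
m['f'] = m['g']+3 = 10 → {'s': 2, 'a': 9, 'e': 8, 'g': 7, 'v': 9, 'f': 10}
del 's' → {'a': 9, 'e': 8, 'g': 7, 'v': 9, 'f': 10}
m['c'] = 4 → {'a': 9, 'e': 8, 'g': 7, 'v': 9, 'f': 10, 'c': 4}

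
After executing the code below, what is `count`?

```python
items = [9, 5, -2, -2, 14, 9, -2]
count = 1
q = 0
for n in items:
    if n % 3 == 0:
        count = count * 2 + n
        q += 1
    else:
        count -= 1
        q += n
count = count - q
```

7

n=9: %3==0, count = 1*2+9 = 11; q=1
n=5: not %3==0, count = 11-1 = 10; q=6
n=-2: not %3==0, count = 10-1 = 9; q=4
n=-2: not %3==0, count = 9-1 = 8; q=2
n=14: not %3==0, count = 8-1 = 7; q=16
n=9: %3==0, count = 7*2+9 = 23; q=17
n=-2: not %3==0, count = 23-1 = 22; q=15
count-q = 22-15 = 7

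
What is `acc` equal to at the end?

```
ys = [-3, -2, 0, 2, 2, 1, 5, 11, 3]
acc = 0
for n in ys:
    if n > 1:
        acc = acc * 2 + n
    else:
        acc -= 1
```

-11

n=-3: not >1, acc = 0-1 = -1
n=-2: not >1, acc = (-1)-1 = -2
n=0: not >1, acc = (-2)-1 = -3
n=2: >1, acc = (-3)*2+2 = -4
n=2: >1, acc = (-4)*2+2 = -6
n=1: not >1, acc = (-6)-1 = -7
n=5: >1, acc = (-7)*2+5 = -9
n=11: >1, acc = (-9)*2+11 = -7
n=3: >1, acc = (-7)*2+3 = -11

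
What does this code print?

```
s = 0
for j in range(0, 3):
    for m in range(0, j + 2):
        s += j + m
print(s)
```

21

j=0,m=0: s = 0+0 = 0
j=0,m=1: s = 0+1 = 1
j=1,m=0: s = 1+1 = 2
j=1,m=1: s = 2+2 = 4
j=1,m=2: s = 4+3 = 7
j=2,m=0: s = 7+2 = 9
j=2,m=1: s = 9+3 = 12
j=2,m=2: s = 12+4 = 16
j=2,m=3: s = 16+5 = 21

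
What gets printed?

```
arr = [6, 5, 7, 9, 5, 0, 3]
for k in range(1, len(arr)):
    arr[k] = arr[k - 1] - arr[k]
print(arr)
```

[6, 1, -6, -15, -20, -20, -23]

k=1: arr[1] = 6-5 = 1 → [6, 1, 7, 9, 5, 0, 3]
k=2: arr[2] = 1-7 = -6 → [6, 1, -6, 9, 5, 0, 3]
k=3: arr[3] = (-6)-9 = -15 → [6, 1, -6, -15, 5, 0, 3]
k=4: arr[4] = (-15)-5 = -20 → [6, 1, -6, -15, -20, 0, 3]
k=5: arr[5] = (-20)-0 = -20 → [6, 1, -6, -15, -20, -20, 3]
k=6: arr[6] = (-20)-3 = -23 → [6, 1, -6, -15, -20, -20, -23]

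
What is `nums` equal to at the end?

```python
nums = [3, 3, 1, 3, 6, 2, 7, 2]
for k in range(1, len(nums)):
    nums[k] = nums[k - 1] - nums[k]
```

[3, 0, -1, -4, -10, -12, -19, -21]

k=1: nums[1] = 3-3 = 0 → [3, 0, 1, 3, 6, 2, 7, 2]
k=2: nums[2] = 0-1 = -1 → [3, 0, -1, 3, 6, 2, 7, 2]
k=3: nums[3] = (-1)-3 = -4 → [3, 0, -1, -4, 6, 2, 7, 2]
k=4: nums[4] = (-4)-6 = -10 → [3, 0, -1, -4, -10, 2, 7, 2]
k=5: nums[5] = (-10)-2 = -12 → [3, 0, -1, -4, -10, -12, 7, 2]
k=6: nums[6] = (-12)-7 = -19 → [3, 0, -1, -4, -10, -12, -19, 2]
k=7: nums[7] = (-19)-2 = -21 → [3, 0, -1, -4, -10, -12, -19, -21]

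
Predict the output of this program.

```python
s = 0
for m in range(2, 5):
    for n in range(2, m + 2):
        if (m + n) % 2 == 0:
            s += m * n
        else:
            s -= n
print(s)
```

20

m=2,n=2: even sum, s = 0+4 = 4
m=2,n=3: odd sum, s = 4-3 = 1
m=3,n=2: odd sum, s = 1-2 = -1
m=3,n=3: even sum, s = (-1)+9 = 8
m=3,n=4: odd sum, s = 8-4 = 4
m=4,n=2: even sum, s = 4+8 = 12
m=4,n=3: odd sum, s = 12-3 = 9
m=4,n=4: even sum, s = 9+16 = 25
m=4,n=5: odd sum, s = 25-5 = 20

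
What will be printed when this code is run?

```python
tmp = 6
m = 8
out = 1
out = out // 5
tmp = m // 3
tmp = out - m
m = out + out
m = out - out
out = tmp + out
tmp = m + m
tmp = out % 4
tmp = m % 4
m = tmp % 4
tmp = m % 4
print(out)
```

-8

out = 1//5 = 0
tmp = 8//3 = 2
tmp = 0-8 = -8
m = 0+0 = 0
m = 0-0 = 0
out = (-8)+0 = -8
tmp = 0+0 = 0
tmp = (-8)%4 = 0
tmp = 0%4 = 0
m = 0%4 = 0
tmp = 0%4 = 0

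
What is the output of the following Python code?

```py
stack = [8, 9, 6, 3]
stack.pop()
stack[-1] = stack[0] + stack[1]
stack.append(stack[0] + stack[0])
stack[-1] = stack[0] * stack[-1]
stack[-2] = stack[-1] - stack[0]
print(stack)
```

pop() removes 3 → [8, 9, 6]
stack[-1] = stack[0]+stack[1] = 8+9 = 17 → [8, 9, 17]
append stack[0]+stack[0] = 8+8 = 16 → [8, 9, 17, 16]
stack[-1] = stack[0]*stack[-1] = 8*16 = 128 → [8, 9, 17, 128]
stack[-2] = stack[-1]-stack[0] = 128-8 = 120 → [8, 9, 120, 128]

[8, 9, 120, 128]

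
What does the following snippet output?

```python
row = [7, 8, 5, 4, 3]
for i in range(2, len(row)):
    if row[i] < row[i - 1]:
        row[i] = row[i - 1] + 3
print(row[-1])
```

i=2: 5<8, row[2] = 8+3 = 11 → [7, 8, 11, 4, 3]
i=3: 4<11, row[3] = 11+3 = 14 → [7, 8, 11, 14, 3]
i=4: 3<14, row[4] = 14+3 = 17 → [7, 8, 11, 14, 17]

17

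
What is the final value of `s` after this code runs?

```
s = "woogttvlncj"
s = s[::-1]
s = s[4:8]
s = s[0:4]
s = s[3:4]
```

reverse → 'jcnlvttgoow'
slice [4:8] → 'vttg'
slice [0:4] → 'vttg'
slice [3:4] → 'g'

'g'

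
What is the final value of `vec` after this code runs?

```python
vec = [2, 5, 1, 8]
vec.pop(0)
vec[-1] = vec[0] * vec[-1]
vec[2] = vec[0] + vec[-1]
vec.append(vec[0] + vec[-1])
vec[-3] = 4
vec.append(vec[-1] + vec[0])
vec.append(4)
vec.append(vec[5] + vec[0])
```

pop(0) removes 2 → [5, 1, 8]
vec[-1] = vec[0]*vec[-1] = 5*8 = 40 → [5, 1, 40]
vec[2] = vec[0]+vec[-1] = 5+40 = 45 → [5, 1, 45]
append vec[0]+vec[-1] = 5+45 = 50 → [5, 1, 45, 50]
vec[-3] = 4 → [5, 4, 45, 50]
append vec[-1]+vec[0] = 50+5 = 55 → [5, 4, 45, 50, 55]
append 4 → [5, 4, 45, 50, 55, 4]
append vec[5]+vec[0] = 4+5 = 9 → [5, 4, 45, 50, 55, 4, 9]

[5, 4, 45, 50, 55, 4, 9]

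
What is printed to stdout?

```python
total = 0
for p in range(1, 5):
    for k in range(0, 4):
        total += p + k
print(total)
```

64

p=1,k=0: total = 0+1 = 1
p=1,k=1: total = 1+2 = 3
p=1,k=2: total = 3+3 = 6
p=1,k=3: total = 6+4 = 10
p=2,k=0: total = 10+2 = 12
p=2,k=1: total = 12+3 = 15
p=2,k=2: total = 15+4 = 19
p=2,k=3: total = 19+5 = 24
p=3,k=0: total = 24+3 = 27
p=3,k=1: total = 27+4 = 31
p=3,k=2: total = 31+5 = 36
p=3,k=3: total = 36+6 = 42
p=4,k=0: total = 42+4 = 46
p=4,k=1: total = 46+5 = 51
p=4,k=2: total = 51+6 = 57
p=4,k=3: total = 57+7 = 64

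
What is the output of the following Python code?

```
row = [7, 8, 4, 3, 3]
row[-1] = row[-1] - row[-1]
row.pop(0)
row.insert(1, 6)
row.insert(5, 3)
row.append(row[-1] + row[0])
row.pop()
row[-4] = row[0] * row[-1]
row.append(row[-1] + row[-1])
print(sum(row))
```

50

row[-1] = row[-1]-row[-1] = 3-3 = 0 → [7, 8, 4, 3, 0]
pop(0) removes 7 → [8, 4, 3, 0]
insert 6 at 1 → [8, 6, 4, 3, 0]
insert 3 at 5 → [8, 6, 4, 3, 0, 3]
append row[-1]+row[0] = 3+8 = 11 → [8, 6, 4, 3, 0, 3, 11]
pop() removes 11 → [8, 6, 4, 3, 0, 3]
row[-4] = row[0]*row[-1] = 8*3 = 24 → [8, 6, 24, 3, 0, 3]
append row[-1]+row[-1] = 3+3 = 6 → [8, 6, 24, 3, 0, 3, 6]
sum = 50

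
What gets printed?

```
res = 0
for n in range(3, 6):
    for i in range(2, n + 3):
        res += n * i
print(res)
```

n=3,i=2: res = 0+6 = 6
n=3,i=3: res = 6+9 = 15
n=3,i=4: res = 15+12 = 27
n=3,i=5: res = 27+15 = 42
n=4,i=2: res = 42+8 = 50
n=4,i=3: res = 50+12 = 62
n=4,i=4: res = 62+16 = 78
n=4,i=5: res = 78+20 = 98
n=4,i=6: res = 98+24 = 122
n=5,i=2: res = 122+10 = 132
n=5,i=3: res = 132+15 = 147
n=5,i=4: res = 147+20 = 167
n=5,i=5: res = 167+25 = 192
n=5,i=6: res = 192+30 = 222
n=5,i=7: res = 222+35 = 257

257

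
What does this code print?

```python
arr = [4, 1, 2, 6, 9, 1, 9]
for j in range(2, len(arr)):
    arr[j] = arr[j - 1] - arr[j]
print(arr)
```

j=2: arr[2] = 1-2 = -1 → [4, 1, -1, 6, 9, 1, 9]
j=3: arr[3] = (-1)-6 = -7 → [4, 1, -1, -7, 9, 1, 9]
j=4: arr[4] = (-7)-9 = -16 → [4, 1, -1, -7, -16, 1, 9]
j=5: arr[5] = (-16)-1 = -17 → [4, 1, -1, -7, -16, -17, 9]
j=6: arr[6] = (-17)-9 = -26 → [4, 1, -1, -7, -16, -17, -26]

[4, 1, -1, -7, -16, -17, -26]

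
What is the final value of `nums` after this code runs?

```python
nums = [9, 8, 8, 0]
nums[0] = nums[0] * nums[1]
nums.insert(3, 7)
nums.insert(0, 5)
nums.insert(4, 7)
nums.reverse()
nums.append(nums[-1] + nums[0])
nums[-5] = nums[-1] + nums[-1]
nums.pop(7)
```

[0, 7, 7, 10, 8, 72, 5]

nums[0] = nums[0]*nums[1] = 9*8 = 72 → [72, 8, 8, 0]
insert 7 at 3 → [72, 8, 8, 7, 0]
insert 5 at 0 → [5, 72, 8, 8, 7, 0]
insert 7 at 4 → [5, 72, 8, 8, 7, 7, 0]
reverse → [0, 7, 7, 8, 8, 72, 5]
append nums[-1]+nums[0] = 5+0 = 5 → [0, 7, 7, 8, 8, 72, 5, 5]
nums[-5] = nums[-1]+nums[-1] = 5+5 = 10 → [0, 7, 7, 10, 8, 72, 5, 5]
pop(7) removes 5 → [0, 7, 7, 10, 8, 72, 5]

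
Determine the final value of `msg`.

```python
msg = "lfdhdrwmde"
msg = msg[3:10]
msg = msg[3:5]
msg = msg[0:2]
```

slice [3:10] → 'hdrwmde'
slice [3:5] → 'wm'
slice [0:2] → 'wm'

'wm'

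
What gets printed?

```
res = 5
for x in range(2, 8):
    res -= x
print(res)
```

x=2: res = 5-2 = 3
x=3: res = 3-3 = 0
x=4: res = 0-4 = -4
x=5: res = (-4)-5 = -9
x=6: res = (-9)-6 = -15
x=7: res = (-15)-7 = -22

-22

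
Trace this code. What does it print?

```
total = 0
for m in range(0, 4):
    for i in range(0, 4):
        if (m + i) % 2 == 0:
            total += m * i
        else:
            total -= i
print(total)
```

m=0,i=0: even sum, total = 0+0 = 0
m=0,i=1: odd sum, total = 0-1 = -1
m=0,i=2: even sum, total = (-1)+0 = -1
m=0,i=3: odd sum, total = (-1)-3 = -4
m=1,i=0: odd sum, total = (-4)-0 = -4
m=1,i=1: even sum, total = (-4)+1 = -3
m=1,i=2: odd sum, total = (-3)-2 = -5
m=1,i=3: even sum, total = (-5)+3 = -2
m=2,i=0: even sum, total = (-2)+0 = -2
m=2,i=1: odd sum, total = (-2)-1 = -3
m=2,i=2: even sum, total = (-3)+4 = 1
m=2,i=3: odd sum, total = 1-3 = -2
m=3,i=0: odd sum, total = (-2)-0 = -2
m=3,i=1: even sum, total = (-2)+3 = 1
m=3,i=2: odd sum, total = 1-2 = -1
m=3,i=3: even sum, total = (-1)+9 = 8

8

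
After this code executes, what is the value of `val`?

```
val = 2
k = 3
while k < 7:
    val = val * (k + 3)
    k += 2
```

k=3: val = 2*6 = 12
k=5: val = 12*8 = 96

96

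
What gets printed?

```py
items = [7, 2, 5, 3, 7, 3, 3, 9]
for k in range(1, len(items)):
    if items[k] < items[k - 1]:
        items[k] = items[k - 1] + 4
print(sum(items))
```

168

k=1: 2<7, items[1] = 7+4 = 11 → [7, 11, 5, 3, 7, 3, 3, 9]
k=2: 5<11, items[2] = 11+4 = 15 → [7, 11, 15, 3, 7, 3, 3, 9]
k=3: 3<15, items[3] = 15+4 = 19 → [7, 11, 15, 19, 7, 3, 3, 9]
k=4: 7<19, items[4] = 19+4 = 23 → [7, 11, 15, 19, 23, 3, 3, 9]
k=5: 3<23, items[5] = 23+4 = 27 → [7, 11, 15, 19, 23, 27, 3, 9]
k=6: 3<27, items[6] = 27+4 = 31 → [7, 11, 15, 19, 23, 27, 31, 9]
k=7: 9<31, items[7] = 31+4 = 35 → [7, 11, 15, 19, 23, 27, 31, 35]
sum = 168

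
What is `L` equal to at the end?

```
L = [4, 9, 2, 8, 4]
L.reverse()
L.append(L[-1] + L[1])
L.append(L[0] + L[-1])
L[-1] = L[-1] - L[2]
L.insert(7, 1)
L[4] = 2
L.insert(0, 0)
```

[0, 4, 8, 2, 9, 2, 12, 14, 1]

reverse → [4, 8, 2, 9, 4]
append L[-1]+L[1] = 4+8 = 12 → [4, 8, 2, 9, 4, 12]
append L[0]+L[-1] = 4+12 = 16 → [4, 8, 2, 9, 4, 12, 16]
L[-1] = L[-1]-L[2] = 16-2 = 14 → [4, 8, 2, 9, 4, 12, 14]
insert 1 at 7 → [4, 8, 2, 9, 4, 12, 14, 1]
L[4] = 2 → [4, 8, 2, 9, 2, 12, 14, 1]
insert 0 at 0 → [0, 4, 8, 2, 9, 2, 12, 14, 1]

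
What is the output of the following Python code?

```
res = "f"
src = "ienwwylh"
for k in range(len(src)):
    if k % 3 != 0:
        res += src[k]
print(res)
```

k=0: skip
k=1: add 'e' → 'fe'
k=2: add 'n' → 'fen'
k=3: skip
k=4: add 'w' → 'fenw'
k=5: add 'y' → 'fenwy'
k=6: skip
k=7: add 'h' → 'fenwyh'

fenwyh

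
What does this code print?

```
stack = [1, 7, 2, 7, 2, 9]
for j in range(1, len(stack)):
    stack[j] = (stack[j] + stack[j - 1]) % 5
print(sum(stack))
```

j=1: stack[1] = (7+1)%5 = 3 → [1, 3, 2, 7, 2, 9]
j=2: stack[2] = (2+3)%5 = 0 → [1, 3, 0, 7, 2, 9]
j=3: stack[3] = (7+0)%5 = 2 → [1, 3, 0, 2, 2, 9]
j=4: stack[4] = (2+2)%5 = 4 → [1, 3, 0, 2, 4, 9]
j=5: stack[5] = (9+4)%5 = 3 → [1, 3, 0, 2, 4, 3]
sum = 13

13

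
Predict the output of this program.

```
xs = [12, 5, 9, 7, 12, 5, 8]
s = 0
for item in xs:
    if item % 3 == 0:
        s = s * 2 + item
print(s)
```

item=12: %3==0, s = 0*2+12 = 12
item=5: not %3==0
item=9: %3==0, s = 12*2+9 = 33
item=7: not %3==0
item=12: %3==0, s = 33*2+12 = 78
item=5: not %3==0
item=8: not %3==0

78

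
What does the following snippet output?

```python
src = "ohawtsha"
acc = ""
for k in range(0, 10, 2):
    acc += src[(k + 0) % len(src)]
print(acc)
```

oatho

k=0: add src[0]='o' → 'o'
k=2: add src[2]='a' → 'oa'
k=4: add src[4]='t' → 'oat'
k=6: add src[6]='h' → 'oath'
k=8: add src[0]='o' → 'oatho'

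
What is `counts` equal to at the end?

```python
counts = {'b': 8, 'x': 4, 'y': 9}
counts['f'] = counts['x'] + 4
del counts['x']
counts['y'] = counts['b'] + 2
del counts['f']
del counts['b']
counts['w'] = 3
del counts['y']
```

{'w': 3}

counts['f'] = counts['x']+4 = 8 → {'b': 8, 'x': 4, 'y': 9, 'f': 8}
del 'x' → {'b': 8, 'y': 9, 'f': 8}
counts['y'] = counts['b']+2 = 10 → {'b': 8, 'y': 10, 'f': 8}
del 'f' → {'b': 8, 'y': 10}
del 'b' → {'y': 10}
counts['w'] = 3 → {'y': 10, 'w': 3}
del 'y' → {'w': 3}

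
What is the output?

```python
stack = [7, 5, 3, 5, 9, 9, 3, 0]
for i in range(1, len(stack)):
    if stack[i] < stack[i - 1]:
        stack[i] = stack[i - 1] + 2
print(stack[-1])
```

21

i=1: 5<7, stack[1] = 7+2 = 9 → [7, 9, 3, 5, 9, 9, 3, 0]
i=2: 3<9, stack[2] = 9+2 = 11 → [7, 9, 11, 5, 9, 9, 3, 0]
i=3: 5<11, stack[3] = 11+2 = 13 → [7, 9, 11, 13, 9, 9, 3, 0]
i=4: 9<13, stack[4] = 13+2 = 15 → [7, 9, 11, 13, 15, 9, 3, 0]
i=5: 9<15, stack[5] = 15+2 = 17 → [7, 9, 11, 13, 15, 17, 3, 0]
i=6: 3<17, stack[6] = 17+2 = 19 → [7, 9, 11, 13, 15, 17, 19, 0]
i=7: 0<19, stack[7] = 19+2 = 21 → [7, 9, 11, 13, 15, 17, 19, 21]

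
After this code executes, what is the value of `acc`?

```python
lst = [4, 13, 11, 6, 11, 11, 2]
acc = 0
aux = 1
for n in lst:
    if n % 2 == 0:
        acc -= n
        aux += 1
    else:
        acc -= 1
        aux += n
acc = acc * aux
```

n=4: even, acc = 0-4 = -4; aux=2
n=13: not even, acc = (-4)-1 = -5; aux=15
n=11: not even, acc = (-5)-1 = -6; aux=26
n=6: even, acc = (-6)-6 = -12; aux=27
n=11: not even, acc = (-12)-1 = -13; aux=38
n=11: not even, acc = (-13)-1 = -14; aux=49
n=2: even, acc = (-14)-2 = -16; aux=50
acc*aux = (-16)*50 = -800

-800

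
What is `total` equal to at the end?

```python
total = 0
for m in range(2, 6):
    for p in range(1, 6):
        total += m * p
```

210

m=2,p=1: total = 0+2 = 2
m=2,p=2: total = 2+4 = 6
m=2,p=3: total = 6+6 = 12
m=2,p=4: total = 12+8 = 20
m=2,p=5: total = 20+10 = 30
m=3,p=1: total = 30+3 = 33
m=3,p=2: total = 33+6 = 39
m=3,p=3: total = 39+9 = 48
m=3,p=4: total = 48+12 = 60
m=3,p=5: total = 60+15 = 75
m=4,p=1: total = 75+4 = 79
m=4,p=2: total = 79+8 = 87
m=4,p=3: total = 87+12 = 99
m=4,p=4: total = 99+16 = 115
m=4,p=5: total = 115+20 = 135
m=5,p=1: total = 135+5 = 140
m=5,p=2: total = 140+10 = 150
m=5,p=3: total = 150+15 = 165
m=5,p=4: total = 165+20 = 185
m=5,p=5: total = 185+25 = 210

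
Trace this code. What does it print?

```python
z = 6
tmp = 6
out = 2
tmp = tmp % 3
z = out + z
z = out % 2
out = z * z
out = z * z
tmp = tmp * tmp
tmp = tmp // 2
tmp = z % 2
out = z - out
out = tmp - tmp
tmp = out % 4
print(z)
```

tmp = 6%3 = 0
z = 2+6 = 8
z = 2%2 = 0
out = 0*0 = 0
out = 0*0 = 0
tmp = 0*0 = 0
tmp = 0//2 = 0
tmp = 0%2 = 0
out = 0-0 = 0
out = 0-0 = 0
tmp = 0%4 = 0

0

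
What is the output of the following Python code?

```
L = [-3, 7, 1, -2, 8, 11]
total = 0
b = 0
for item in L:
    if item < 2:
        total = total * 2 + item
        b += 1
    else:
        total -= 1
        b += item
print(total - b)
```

item=-3: <2, total = 0*2+(-3) = -3; b=1
item=7: not <2, total = (-3)-1 = -4; b=8
item=1: <2, total = (-4)*2+1 = -7; b=9
item=-2: <2, total = (-7)*2+(-2) = -16; b=10
item=8: not <2, total = (-16)-1 = -17; b=18
item=11: not <2, total = (-17)-1 = -18; b=29
total-b = (-18)-29 = -47

-47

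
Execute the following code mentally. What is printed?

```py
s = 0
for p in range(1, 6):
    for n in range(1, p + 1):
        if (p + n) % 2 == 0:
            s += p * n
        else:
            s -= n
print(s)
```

73

p=1,n=1: even sum, s = 0+1 = 1
p=2,n=1: odd sum, s = 1-1 = 0
p=2,n=2: even sum, s = 0+4 = 4
p=3,n=1: even sum, s = 4+3 = 7
p=3,n=2: odd sum, s = 7-2 = 5
p=3,n=3: even sum, s = 5+9 = 14
p=4,n=1: odd sum, s = 14-1 = 13
p=4,n=2: even sum, s = 13+8 = 21
p=4,n=3: odd sum, s = 21-3 = 18
p=4,n=4: even sum, s = 18+16 = 34
p=5,n=1: even sum, s = 34+5 = 39
p=5,n=2: odd sum, s = 39-2 = 37
p=5,n=3: even sum, s = 37+15 = 52
p=5,n=4: odd sum, s = 52-4 = 48
p=5,n=5: even sum, s = 48+25 = 73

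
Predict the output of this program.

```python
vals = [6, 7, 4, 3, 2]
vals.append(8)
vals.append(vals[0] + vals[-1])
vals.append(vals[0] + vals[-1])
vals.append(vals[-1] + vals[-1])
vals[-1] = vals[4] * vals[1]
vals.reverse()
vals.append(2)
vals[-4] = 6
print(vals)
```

[14, 20, 14, 8, 2, 3, 6, 7, 6, 2]

append 8 → [6, 7, 4, 3, 2, 8]
append vals[0]+vals[-1] = 6+8 = 14 → [6, 7, 4, 3, 2, 8, 14]
append vals[0]+vals[-1] = 6+14 = 20 → [6, 7, 4, 3, 2, 8, 14, 20]
append vals[-1]+vals[-1] = 20+20 = 40 → [6, 7, 4, 3, 2, 8, 14, 20, 40]
vals[-1] = vals[4]*vals[1] = 2*7 = 14 → [6, 7, 4, 3, 2, 8, 14, 20, 14]
reverse → [14, 20, 14, 8, 2, 3, 4, 7, 6]
append 2 → [14, 20, 14, 8, 2, 3, 4, 7, 6, 2]
vals[-4] = 6 → [14, 20, 14, 8, 2, 3, 6, 7, 6, 2]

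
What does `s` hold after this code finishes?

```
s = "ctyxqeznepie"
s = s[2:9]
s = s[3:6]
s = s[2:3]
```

slice [2:9] → 'yxqezne'
slice [3:6] → 'ezn'
slice [2:3] → 'n'

'n'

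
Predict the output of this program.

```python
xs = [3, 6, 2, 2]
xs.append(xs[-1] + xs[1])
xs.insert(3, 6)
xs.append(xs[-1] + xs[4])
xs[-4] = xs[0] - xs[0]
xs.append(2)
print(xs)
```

append xs[-1]+xs[1] = 2+6 = 8 → [3, 6, 2, 2, 8]
insert 6 at 3 → [3, 6, 2, 6, 2, 8]
append xs[-1]+xs[4] = 8+2 = 10 → [3, 6, 2, 6, 2, 8, 10]
xs[-4] = xs[0]-xs[0] = 3-3 = 0 → [3, 6, 2, 0, 2, 8, 10]
append 2 → [3, 6, 2, 0, 2, 8, 10, 2]

[3, 6, 2, 0, 2, 8, 10, 2]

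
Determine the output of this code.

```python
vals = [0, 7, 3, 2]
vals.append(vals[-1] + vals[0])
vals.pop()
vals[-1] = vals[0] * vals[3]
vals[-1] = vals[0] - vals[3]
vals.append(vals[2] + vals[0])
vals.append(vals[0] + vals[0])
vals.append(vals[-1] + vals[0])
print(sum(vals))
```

13

append vals[-1]+vals[0] = 2+0 = 2 → [0, 7, 3, 2, 2]
pop() removes 2 → [0, 7, 3, 2]
vals[-1] = vals[0]*vals[3] = 0*2 = 0 → [0, 7, 3, 0]
vals[-1] = vals[0]-vals[3] = 0-0 = 0 → [0, 7, 3, 0]
append vals[2]+vals[0] = 3+0 = 3 → [0, 7, 3, 0, 3]
append vals[0]+vals[0] = 0+0 = 0 → [0, 7, 3, 0, 3, 0]
append vals[-1]+vals[0] = 0+0 = 0 → [0, 7, 3, 0, 3, 0, 0]
sum = 13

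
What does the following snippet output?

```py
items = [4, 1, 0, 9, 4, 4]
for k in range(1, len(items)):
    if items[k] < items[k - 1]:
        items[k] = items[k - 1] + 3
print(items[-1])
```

19

k=1: 1<4, items[1] = 4+3 = 7 → [4, 7, 0, 9, 4, 4]
k=2: 0<7, items[2] = 7+3 = 10 → [4, 7, 10, 9, 4, 4]
k=3: 9<10, items[3] = 10+3 = 13 → [4, 7, 10, 13, 4, 4]
k=4: 4<13, items[4] = 13+3 = 16 → [4, 7, 10, 13, 16, 4]
k=5: 4<16, items[5] = 16+3 = 19 → [4, 7, 10, 13, 16, 19]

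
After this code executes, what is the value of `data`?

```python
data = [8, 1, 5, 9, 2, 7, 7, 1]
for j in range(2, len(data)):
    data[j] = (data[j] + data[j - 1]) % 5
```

[8, 1, 1, 0, 2, 4, 1, 2]

j=2: data[2] = (5+1)%5 = 1 → [8, 1, 1, 9, 2, 7, 7, 1]
j=3: data[3] = (9+1)%5 = 0 → [8, 1, 1, 0, 2, 7, 7, 1]
j=4: data[4] = (2+0)%5 = 2 → [8, 1, 1, 0, 2, 7, 7, 1]
j=5: data[5] = (7+2)%5 = 4 → [8, 1, 1, 0, 2, 4, 7, 1]
j=6: data[6] = (7+4)%5 = 1 → [8, 1, 1, 0, 2, 4, 1, 1]
j=7: data[7] = (1+1)%5 = 2 → [8, 1, 1, 0, 2, 4, 1, 2]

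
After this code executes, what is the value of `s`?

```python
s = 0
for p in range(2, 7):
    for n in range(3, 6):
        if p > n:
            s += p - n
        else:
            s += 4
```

p=2,n=3: not 2>3, s = 0+4 = 4
p=2,n=4: not 2>4, s = 4+4 = 8
p=2,n=5: not 2>5, s = 8+4 = 12
p=3,n=3: not 3>3, s = 12+4 = 16
p=3,n=4: not 3>4, s = 16+4 = 20
p=3,n=5: not 3>5, s = 20+4 = 24
p=4,n=3: 4>3, s = 24+1 = 25
p=4,n=4: not 4>4, s = 25+4 = 29
p=4,n=5: not 4>5, s = 29+4 = 33
p=5,n=3: 5>3, s = 33+2 = 35
p=5,n=4: 5>4, s = 35+1 = 36
p=5,n=5: not 5>5, s = 36+4 = 40
p=6,n=3: 6>3, s = 40+3 = 43
p=6,n=4: 6>4, s = 43+2 = 45
p=6,n=5: 6>5, s = 45+1 = 46

46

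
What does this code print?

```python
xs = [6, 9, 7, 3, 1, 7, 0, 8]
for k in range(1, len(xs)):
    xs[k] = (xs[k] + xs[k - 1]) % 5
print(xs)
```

k=1: xs[1] = (9+6)%5 = 0 → [6, 0, 7, 3, 1, 7, 0, 8]
k=2: xs[2] = (7+0)%5 = 2 → [6, 0, 2, 3, 1, 7, 0, 8]
k=3: xs[3] = (3+2)%5 = 0 → [6, 0, 2, 0, 1, 7, 0, 8]
k=4: xs[4] = (1+0)%5 = 1 → [6, 0, 2, 0, 1, 7, 0, 8]
k=5: xs[5] = (7+1)%5 = 3 → [6, 0, 2, 0, 1, 3, 0, 8]
k=6: xs[6] = (0+3)%5 = 3 → [6, 0, 2, 0, 1, 3, 3, 8]
k=7: xs[7] = (8+3)%5 = 1 → [6, 0, 2, 0, 1, 3, 3, 1]

[6, 0, 2, 0, 1, 3, 3, 1]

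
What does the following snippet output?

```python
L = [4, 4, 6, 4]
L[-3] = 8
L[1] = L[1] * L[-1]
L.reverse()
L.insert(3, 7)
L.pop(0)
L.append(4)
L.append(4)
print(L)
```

L[-3] = 8 → [4, 8, 6, 4]
L[1] = L[1]*L[-1] = 8*4 = 32 → [4, 32, 6, 4]
reverse → [4, 6, 32, 4]
insert 7 at 3 → [4, 6, 32, 7, 4]
pop(0) removes 4 → [6, 32, 7, 4]
append 4 → [6, 32, 7, 4, 4]
append 4 → [6, 32, 7, 4, 4, 4]

[6, 32, 7, 4, 4, 4]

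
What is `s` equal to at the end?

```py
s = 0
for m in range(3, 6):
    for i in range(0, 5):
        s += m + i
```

m=3,i=0: s = 0+3 = 3
m=3,i=1: s = 3+4 = 7
m=3,i=2: s = 7+5 = 12
m=3,i=3: s = 12+6 = 18
m=3,i=4: s = 18+7 = 25
m=4,i=0: s = 25+4 = 29
m=4,i=1: s = 29+5 = 34
m=4,i=2: s = 34+6 = 40
m=4,i=3: s = 40+7 = 47
m=4,i=4: s = 47+8 = 55
m=5,i=0: s = 55+5 = 60
m=5,i=1: s = 60+6 = 66
m=5,i=2: s = 66+7 = 73
m=5,i=3: s = 73+8 = 81
m=5,i=4: s = 81+9 = 90

90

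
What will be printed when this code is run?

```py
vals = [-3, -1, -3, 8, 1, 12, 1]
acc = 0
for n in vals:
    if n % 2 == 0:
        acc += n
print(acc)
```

20

n=-3: not even
n=-1: not even
n=-3: not even
n=8: even, acc = 0+8 = 8
n=1: not even
n=12: even, acc = 8+12 = 20
n=1: not even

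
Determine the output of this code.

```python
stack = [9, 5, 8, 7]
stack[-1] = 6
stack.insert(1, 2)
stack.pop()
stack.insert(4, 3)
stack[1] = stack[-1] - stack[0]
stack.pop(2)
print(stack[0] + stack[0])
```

18

stack[-1] = 6 → [9, 5, 8, 6]
insert 2 at 1 → [9, 2, 5, 8, 6]
pop() removes 6 → [9, 2, 5, 8]
insert 3 at 4 → [9, 2, 5, 8, 3]
stack[1] = stack[-1]-stack[0] = 3-9 = -6 → [9, -6, 5, 8, 3]
pop(2) removes 5 → [9, -6, 8, 3]
stack[0]+stack[0] = 9+9 = 18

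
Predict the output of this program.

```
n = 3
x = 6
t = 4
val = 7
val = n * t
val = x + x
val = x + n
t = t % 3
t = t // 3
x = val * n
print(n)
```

3

val = 3*4 = 12
val = 6+6 = 12
val = 6+3 = 9
t = 4%3 = 1
t = 1//3 = 0
x = 9*3 = 27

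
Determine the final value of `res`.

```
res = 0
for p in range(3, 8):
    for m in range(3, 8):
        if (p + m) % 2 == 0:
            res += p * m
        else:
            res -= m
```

265

p=3,m=3: even sum, res = 0+9 = 9
p=3,m=4: odd sum, res = 9-4 = 5
p=3,m=5: even sum, res = 5+15 = 20
p=3,m=6: odd sum, res = 20-6 = 14
p=3,m=7: even sum, res = 14+21 = 35
p=4,m=3: odd sum, res = 35-3 = 32
p=4,m=4: even sum, res = 32+16 = 48
p=4,m=5: odd sum, res = 48-5 = 43
p=4,m=6: even sum, res = 43+24 = 67
p=4,m=7: odd sum, res = 67-7 = 60
p=5,m=3: even sum, res = 60+15 = 75
p=5,m=4: odd sum, res = 75-4 = 71
p=5,m=5: even sum, res = 71+25 = 96
p=5,m=6: odd sum, res = 96-6 = 90
p=5,m=7: even sum, res = 90+35 = 125
p=6,m=3: odd sum, res = 125-3 = 122
p=6,m=4: even sum, res = 122+24 = 146
p=6,m=5: odd sum, res = 146-5 = 141
p=6,m=6: even sum, res = 141+36 = 177
p=6,m=7: odd sum, res = 177-7 = 170
p=7,m=3: even sum, res = 170+21 = 191
p=7,m=4: odd sum, res = 191-4 = 187
p=7,m=5: even sum, res = 187+35 = 222
p=7,m=6: odd sum, res = 222-6 = 216
p=7,m=7: even sum, res = 216+49 = 265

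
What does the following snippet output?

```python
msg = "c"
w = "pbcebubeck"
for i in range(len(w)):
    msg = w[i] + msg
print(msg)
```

kcebubecbpc

i=0: prepend 'p' → 'pc'
i=1: prepend 'b' → 'bpc'
i=2: prepend 'c' → 'cbpc'
i=3: prepend 'e' → 'ecbpc'
i=4: prepend 'b' → 'becbpc'
i=5: prepend 'u' → 'ubecbpc'
i=6: prepend 'b' → 'bubecbpc'
i=7: prepend 'e' → 'ebubecbpc'
i=8: prepend 'c' → 'cebubecbpc'
i=9: prepend 'k' → 'kcebubecbpc'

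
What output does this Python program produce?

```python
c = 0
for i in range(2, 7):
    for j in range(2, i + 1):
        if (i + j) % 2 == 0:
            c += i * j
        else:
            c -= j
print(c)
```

i=2,j=2: even sum, c = 0+4 = 4
i=3,j=2: odd sum, c = 4-2 = 2
i=3,j=3: even sum, c = 2+9 = 11
i=4,j=2: even sum, c = 11+8 = 19
i=4,j=3: odd sum, c = 19-3 = 16
i=4,j=4: even sum, c = 16+16 = 32
i=5,j=2: odd sum, c = 32-2 = 30
i=5,j=3: even sum, c = 30+15 = 45
i=5,j=4: odd sum, c = 45-4 = 41
i=5,j=5: even sum, c = 41+25 = 66
i=6,j=2: even sum, c = 66+12 = 78
i=6,j=3: odd sum, c = 78-3 = 75
i=6,j=4: even sum, c = 75+24 = 99
i=6,j=5: odd sum, c = 99-5 = 94
i=6,j=6: even sum, c = 94+36 = 130

130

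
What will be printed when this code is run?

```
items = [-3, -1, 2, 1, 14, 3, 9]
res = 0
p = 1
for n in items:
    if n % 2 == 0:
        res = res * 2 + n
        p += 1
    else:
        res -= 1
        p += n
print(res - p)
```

-6

n=-3: not even, res = 0-1 = -1; p=-2
n=-1: not even, res = (-1)-1 = -2; p=-3
n=2: even, res = (-2)*2+2 = -2; p=-2
n=1: not even, res = (-2)-1 = -3; p=-1
n=14: even, res = (-3)*2+14 = 8; p=0
n=3: not even, res = 8-1 = 7; p=3
n=9: not even, res = 7-1 = 6; p=12
res-p = 6-12 = -6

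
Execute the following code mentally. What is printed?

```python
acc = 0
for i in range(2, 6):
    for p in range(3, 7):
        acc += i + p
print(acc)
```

i=2,p=3: acc = 0+5 = 5
i=2,p=4: acc = 5+6 = 11
i=2,p=5: acc = 11+7 = 18
i=2,p=6: acc = 18+8 = 26
i=3,p=3: acc = 26+6 = 32
i=3,p=4: acc = 32+7 = 39
i=3,p=5: acc = 39+8 = 47
i=3,p=6: acc = 47+9 = 56
i=4,p=3: acc = 56+7 = 63
i=4,p=4: acc = 63+8 = 71
i=4,p=5: acc = 71+9 = 80
i=4,p=6: acc = 80+10 = 90
i=5,p=3: acc = 90+8 = 98
i=5,p=4: acc = 98+9 = 107
i=5,p=5: acc = 107+10 = 117
i=5,p=6: acc = 117+11 = 128

128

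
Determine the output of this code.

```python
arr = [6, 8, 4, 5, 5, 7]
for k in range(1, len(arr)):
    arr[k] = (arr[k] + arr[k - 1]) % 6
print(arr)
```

k=1: arr[1] = (8+6)%6 = 2 → [6, 2, 4, 5, 5, 7]
k=2: arr[2] = (4+2)%6 = 0 → [6, 2, 0, 5, 5, 7]
k=3: arr[3] = (5+0)%6 = 5 → [6, 2, 0, 5, 5, 7]
k=4: arr[4] = (5+5)%6 = 4 → [6, 2, 0, 5, 4, 7]
k=5: arr[5] = (7+4)%6 = 5 → [6, 2, 0, 5, 4, 5]

[6, 2, 0, 5, 4, 5]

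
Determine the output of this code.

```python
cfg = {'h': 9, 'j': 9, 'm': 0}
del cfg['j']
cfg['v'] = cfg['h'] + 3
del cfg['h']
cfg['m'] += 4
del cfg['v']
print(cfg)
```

{'m': 4}

del 'j' → {'h': 9, 'm': 0}
cfg['v'] = cfg['h']+3 = 12 → {'h': 9, 'm': 0, 'v': 12}
del 'h' → {'m': 0, 'v': 12}
cfg['m'] = 0+4 = 4 → {'m': 4, 'v': 12}
del 'v' → {'m': 4}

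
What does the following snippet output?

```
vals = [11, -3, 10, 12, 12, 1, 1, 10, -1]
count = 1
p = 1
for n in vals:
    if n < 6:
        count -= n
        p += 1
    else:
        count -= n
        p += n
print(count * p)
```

n=11: not <6, count = 1-11 = -10; p=12
n=-3: <6, count = (-10)-(-3) = -7; p=13
n=10: not <6, count = (-7)-10 = -17; p=23
n=12: not <6, count = (-17)-12 = -29; p=35
n=12: not <6, count = (-29)-12 = -41; p=47
n=1: <6, count = (-41)-1 = -42; p=48
n=1: <6, count = (-42)-1 = -43; p=49
n=10: not <6, count = (-43)-10 = -53; p=59
n=-1: <6, count = (-53)-(-1) = -52; p=60
count*p = (-52)*60 = -3120

-3120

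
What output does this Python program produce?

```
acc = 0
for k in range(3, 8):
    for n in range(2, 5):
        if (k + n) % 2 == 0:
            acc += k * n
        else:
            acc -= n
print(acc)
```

81

k=3,n=2: odd sum, acc = 0-2 = -2
k=3,n=3: even sum, acc = (-2)+9 = 7
k=3,n=4: odd sum, acc = 7-4 = 3
k=4,n=2: even sum, acc = 3+8 = 11
k=4,n=3: odd sum, acc = 11-3 = 8
k=4,n=4: even sum, acc = 8+16 = 24
k=5,n=2: odd sum, acc = 24-2 = 22
k=5,n=3: even sum, acc = 22+15 = 37
k=5,n=4: odd sum, acc = 37-4 = 33
k=6,n=2: even sum, acc = 33+12 = 45
k=6,n=3: odd sum, acc = 45-3 = 42
k=6,n=4: even sum, acc = 42+24 = 66
k=7,n=2: odd sum, acc = 66-2 = 64
k=7,n=3: even sum, acc = 64+21 = 85
k=7,n=4: odd sum, acc = 85-4 = 81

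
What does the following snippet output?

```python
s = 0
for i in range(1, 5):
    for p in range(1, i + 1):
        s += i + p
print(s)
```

50

i=1,p=1: s = 0+2 = 2
i=2,p=1: s = 2+3 = 5
i=2,p=2: s = 5+4 = 9
i=3,p=1: s = 9+4 = 13
i=3,p=2: s = 13+5 = 18
i=3,p=3: s = 18+6 = 24
i=4,p=1: s = 24+5 = 29
i=4,p=2: s = 29+6 = 35
i=4,p=3: s = 35+7 = 42
i=4,p=4: s = 42+8 = 50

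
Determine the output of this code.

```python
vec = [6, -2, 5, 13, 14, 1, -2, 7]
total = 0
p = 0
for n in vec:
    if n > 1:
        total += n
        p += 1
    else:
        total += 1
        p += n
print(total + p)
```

50

n=6: >1, total = 0+6 = 6; p=1
n=-2: not >1, total = 6+1 = 7; p=-1
n=5: >1, total = 7+5 = 12; p=0
n=13: >1, total = 12+13 = 25; p=1
n=14: >1, total = 25+14 = 39; p=2
n=1: not >1, total = 39+1 = 40; p=3
n=-2: not >1, total = 40+1 = 41; p=1
n=7: >1, total = 41+7 = 48; p=2
total+p = 48+2 = 50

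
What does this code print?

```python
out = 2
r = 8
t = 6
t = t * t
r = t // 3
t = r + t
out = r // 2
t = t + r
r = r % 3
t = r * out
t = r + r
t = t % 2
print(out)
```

t = 6*6 = 36
r = 36//3 = 12
t = 12+36 = 48
out = 12//2 = 6
t = 48+12 = 60
r = 12%3 = 0
t = 0*6 = 0
t = 0+0 = 0
t = 0%2 = 0

6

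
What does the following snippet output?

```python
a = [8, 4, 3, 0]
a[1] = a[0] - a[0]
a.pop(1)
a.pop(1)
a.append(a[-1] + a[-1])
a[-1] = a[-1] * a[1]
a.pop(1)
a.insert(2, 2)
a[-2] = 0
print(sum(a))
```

10

a[1] = a[0]-a[0] = 8-8 = 0 → [8, 0, 3, 0]
pop(1) removes 0 → [8, 3, 0]
pop(1) removes 3 → [8, 0]
append a[-1]+a[-1] = 0+0 = 0 → [8, 0, 0]
a[-1] = a[-1]*a[1] = 0*0 = 0 → [8, 0, 0]
pop(1) removes 0 → [8, 0]
insert 2 at 2 → [8, 0, 2]
a[-2] = 0 → [8, 0, 2]
sum = 10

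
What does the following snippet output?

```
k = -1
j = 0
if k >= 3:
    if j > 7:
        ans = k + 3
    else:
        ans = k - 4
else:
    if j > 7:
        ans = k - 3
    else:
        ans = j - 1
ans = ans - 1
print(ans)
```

-2

k=-1, j=0
k >= 3 is False; j > 7 is False
→ ans = j - 1 = -1
ans = (-1)-1 = -2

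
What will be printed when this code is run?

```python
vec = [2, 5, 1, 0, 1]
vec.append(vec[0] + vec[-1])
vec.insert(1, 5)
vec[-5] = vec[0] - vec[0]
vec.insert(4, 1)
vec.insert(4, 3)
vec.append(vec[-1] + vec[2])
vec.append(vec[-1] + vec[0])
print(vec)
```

append vec[0]+vec[-1] = 2+1 = 3 → [2, 5, 1, 0, 1, 3]
insert 5 at 1 → [2, 5, 5, 1, 0, 1, 3]
vec[-5] = vec[0]-vec[0] = 2-2 = 0 → [2, 5, 0, 1, 0, 1, 3]
insert 1 at 4 → [2, 5, 0, 1, 1, 0, 1, 3]
insert 3 at 4 → [2, 5, 0, 1, 3, 1, 0, 1, 3]
append vec[-1]+vec[2] = 3+0 = 3 → [2, 5, 0, 1, 3, 1, 0, 1, 3, 3]
append vec[-1]+vec[0] = 3+2 = 5 → [2, 5, 0, 1, 3, 1, 0, 1, 3, 3, 5]

[2, 5, 0, 1, 3, 1, 0, 1, 3, 3, 5]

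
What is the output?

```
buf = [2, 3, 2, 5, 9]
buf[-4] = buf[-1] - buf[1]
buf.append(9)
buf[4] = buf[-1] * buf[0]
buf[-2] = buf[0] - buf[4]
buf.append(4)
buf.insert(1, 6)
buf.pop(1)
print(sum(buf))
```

12

buf[-4] = buf[-1]-buf[1] = 9-3 = 6 → [2, 6, 2, 5, 9]
append 9 → [2, 6, 2, 5, 9, 9]
buf[4] = buf[-1]*buf[0] = 9*2 = 18 → [2, 6, 2, 5, 18, 9]
buf[-2] = buf[0]-buf[4] = 2-18 = -16 → [2, 6, 2, 5, -16, 9]
append 4 → [2, 6, 2, 5, -16, 9, 4]
insert 6 at 1 → [2, 6, 6, 2, 5, -16, 9, 4]
pop(1) removes 6 → [2, 6, 2, 5, -16, 9, 4]
sum = 12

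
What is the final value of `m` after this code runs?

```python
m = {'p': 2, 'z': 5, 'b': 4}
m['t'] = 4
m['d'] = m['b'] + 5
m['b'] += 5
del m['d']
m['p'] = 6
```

{'p': 6, 'z': 5, 'b': 9, 't': 4}

m['t'] = 4 → {'p': 2, 'z': 5, 'b': 4, 't': 4}
m['d'] = m['b']+5 = 9 → {'p': 2, 'z': 5, 'b': 4, 't': 4, 'd': 9}
m['b'] = 4+5 = 9 → {'p': 2, 'z': 5, 'b': 9, 't': 4, 'd': 9}
del 'd' → {'p': 2, 'z': 5, 'b': 9, 't': 4}
m['p'] = 6 → {'p': 6, 'z': 5, 'b': 9, 't': 4}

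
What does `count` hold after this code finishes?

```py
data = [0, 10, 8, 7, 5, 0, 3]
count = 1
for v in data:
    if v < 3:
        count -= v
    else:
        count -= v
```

-32

v=0: <3, count = 1-0 = 1
v=10: not <3, count = 1-10 = -9
v=8: not <3, count = (-9)-8 = -17
v=7: not <3, count = (-17)-7 = -24
v=5: not <3, count = (-24)-5 = -29
v=0: <3, count = (-29)-0 = -29
v=3: not <3, count = (-29)-3 = -32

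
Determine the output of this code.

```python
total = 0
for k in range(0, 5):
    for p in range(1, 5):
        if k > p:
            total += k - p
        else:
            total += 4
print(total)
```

66

k=0,p=1: not 0>1, total = 0+4 = 4
k=0,p=2: not 0>2, total = 4+4 = 8
k=0,p=3: not 0>3, total = 8+4 = 12
k=0,p=4: not 0>4, total = 12+4 = 16
k=1,p=1: not 1>1, total = 16+4 = 20
k=1,p=2: not 1>2, total = 20+4 = 24
k=1,p=3: not 1>3, total = 24+4 = 28
k=1,p=4: not 1>4, total = 28+4 = 32
k=2,p=1: 2>1, total = 32+1 = 33
k=2,p=2: not 2>2, total = 33+4 = 37
k=2,p=3: not 2>3, total = 37+4 = 41
k=2,p=4: not 2>4, total = 41+4 = 45
k=3,p=1: 3>1, total = 45+2 = 47
k=3,p=2: 3>2, total = 47+1 = 48
k=3,p=3: not 3>3, total = 48+4 = 52
k=3,p=4: not 3>4, total = 52+4 = 56
k=4,p=1: 4>1, total = 56+3 = 59
k=4,p=2: 4>2, total = 59+2 = 61
k=4,p=3: 4>3, total = 61+1 = 62
k=4,p=4: not 4>4, total = 62+4 = 66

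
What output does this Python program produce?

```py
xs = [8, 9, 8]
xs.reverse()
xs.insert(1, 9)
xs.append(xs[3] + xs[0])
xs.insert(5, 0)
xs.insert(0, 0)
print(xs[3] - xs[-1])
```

reverse → [8, 9, 8]
insert 9 at 1 → [8, 9, 9, 8]
append xs[3]+xs[0] = 8+8 = 16 → [8, 9, 9, 8, 16]
insert 0 at 5 → [8, 9, 9, 8, 16, 0]
insert 0 at 0 → [0, 8, 9, 9, 8, 16, 0]
xs[3]-xs[-1] = 9-0 = 9

9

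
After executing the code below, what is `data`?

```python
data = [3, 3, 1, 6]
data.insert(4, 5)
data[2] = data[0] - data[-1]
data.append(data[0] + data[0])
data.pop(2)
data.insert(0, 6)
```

insert 5 at 4 → [3, 3, 1, 6, 5]
data[2] = data[0]-data[-1] = 3-5 = -2 → [3, 3, -2, 6, 5]
append data[0]+data[0] = 3+3 = 6 → [3, 3, -2, 6, 5, 6]
pop(2) removes -2 → [3, 3, 6, 5, 6]
insert 6 at 0 → [6, 3, 3, 6, 5, 6]

[6, 3, 3, 6, 5, 6]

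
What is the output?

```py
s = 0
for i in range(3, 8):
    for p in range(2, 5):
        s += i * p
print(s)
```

225

i=3,p=2: s = 0+6 = 6
i=3,p=3: s = 6+9 = 15
i=3,p=4: s = 15+12 = 27
i=4,p=2: s = 27+8 = 35
i=4,p=3: s = 35+12 = 47
i=4,p=4: s = 47+16 = 63
i=5,p=2: s = 63+10 = 73
i=5,p=3: s = 73+15 = 88
i=5,p=4: s = 88+20 = 108
i=6,p=2: s = 108+12 = 120
i=6,p=3: s = 120+18 = 138
i=6,p=4: s = 138+24 = 162
i=7,p=2: s = 162+14 = 176
i=7,p=3: s = 176+21 = 197
i=7,p=4: s = 197+28 = 225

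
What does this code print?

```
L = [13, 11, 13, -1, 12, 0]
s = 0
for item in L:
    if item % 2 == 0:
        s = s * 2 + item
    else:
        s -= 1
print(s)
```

item=13: not even, s = 0-1 = -1
item=11: not even, s = (-1)-1 = -2
item=13: not even, s = (-2)-1 = -3
item=-1: not even, s = (-3)-1 = -4
item=12: even, s = (-4)*2+12 = 4
item=0: even, s = 4*2+0 = 8

8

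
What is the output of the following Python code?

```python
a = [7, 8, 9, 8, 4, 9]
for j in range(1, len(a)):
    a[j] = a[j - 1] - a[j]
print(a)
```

j=1: a[1] = 7-8 = -1 → [7, -1, 9, 8, 4, 9]
j=2: a[2] = (-1)-9 = -10 → [7, -1, -10, 8, 4, 9]
j=3: a[3] = (-10)-8 = -18 → [7, -1, -10, -18, 4, 9]
j=4: a[4] = (-18)-4 = -22 → [7, -1, -10, -18, -22, 9]
j=5: a[5] = (-22)-9 = -31 → [7, -1, -10, -18, -22, -31]

[7, -1, -10, -18, -22, -31]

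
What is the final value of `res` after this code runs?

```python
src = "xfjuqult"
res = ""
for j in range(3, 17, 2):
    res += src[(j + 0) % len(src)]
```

'uutfuut'

j=3: add src[3]='u' → 'u'
j=5: add src[5]='u' → 'uu'
j=7: add src[7]='t' → 'uut'
j=9: add src[1]='f' → 'uutf'
j=11: add src[3]='u' → 'uutfu'
j=13: add src[5]='u' → 'uutfuu'
j=15: add src[7]='t' → 'uutfuut'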